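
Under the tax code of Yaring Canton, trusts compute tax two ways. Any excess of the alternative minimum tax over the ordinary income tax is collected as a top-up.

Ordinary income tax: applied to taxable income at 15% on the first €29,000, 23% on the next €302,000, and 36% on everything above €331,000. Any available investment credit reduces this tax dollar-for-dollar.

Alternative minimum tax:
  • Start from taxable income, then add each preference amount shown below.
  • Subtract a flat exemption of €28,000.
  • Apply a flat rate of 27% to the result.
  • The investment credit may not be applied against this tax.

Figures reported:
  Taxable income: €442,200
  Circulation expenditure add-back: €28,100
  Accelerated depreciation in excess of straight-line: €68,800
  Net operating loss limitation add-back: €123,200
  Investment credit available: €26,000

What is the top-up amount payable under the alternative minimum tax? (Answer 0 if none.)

€83,419

Alternative minimum tax:
  Adjusted income: €442,200 + €28,100 + €68,800 + €123,200 = €662,300
  Less exemption €28,000 → base €634,300
  €634,300 × 27% = €171,261

Ordinary income tax:
  €29,000 × 15% = €4,350
  €302,000 × 23% = €69,460
  €111,200 × 36% = €40,032
  → €113,842
  Less investment credit €26,000 → €87,842

Excess of alternative minimum tax over ordinary income tax: €171,261 − €87,842 = €83,419.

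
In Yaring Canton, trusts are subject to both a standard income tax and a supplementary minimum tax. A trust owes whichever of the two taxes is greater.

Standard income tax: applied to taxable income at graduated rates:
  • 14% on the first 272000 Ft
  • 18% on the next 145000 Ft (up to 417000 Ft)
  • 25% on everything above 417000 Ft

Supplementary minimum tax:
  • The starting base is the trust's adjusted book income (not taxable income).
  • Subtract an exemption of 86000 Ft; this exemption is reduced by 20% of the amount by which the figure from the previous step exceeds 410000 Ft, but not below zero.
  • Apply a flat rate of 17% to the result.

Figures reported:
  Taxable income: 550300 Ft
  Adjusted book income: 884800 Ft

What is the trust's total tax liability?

150416 Ft

Supplementary minimum tax:
  Base (adjusted book income): 884800 Ft
  Exemption: 20% × (884800 Ft − 410000 Ft) = 94960 Ft ≥ 86000 Ft, so the exemption is fully phased out
  Base: 884800 Ft − 0 Ft = 884800 Ft
  884800 Ft × 17% = 150416 Ft

Standard income tax:
  272000 Ft × 14% = 38080 Ft
  145000 Ft × 18% = 26100 Ft
  133300 Ft × 25% = 33325 Ft
  → 97505 Ft

150416 Ft > 97505 Ft, so the supplementary minimum tax is the binding amount.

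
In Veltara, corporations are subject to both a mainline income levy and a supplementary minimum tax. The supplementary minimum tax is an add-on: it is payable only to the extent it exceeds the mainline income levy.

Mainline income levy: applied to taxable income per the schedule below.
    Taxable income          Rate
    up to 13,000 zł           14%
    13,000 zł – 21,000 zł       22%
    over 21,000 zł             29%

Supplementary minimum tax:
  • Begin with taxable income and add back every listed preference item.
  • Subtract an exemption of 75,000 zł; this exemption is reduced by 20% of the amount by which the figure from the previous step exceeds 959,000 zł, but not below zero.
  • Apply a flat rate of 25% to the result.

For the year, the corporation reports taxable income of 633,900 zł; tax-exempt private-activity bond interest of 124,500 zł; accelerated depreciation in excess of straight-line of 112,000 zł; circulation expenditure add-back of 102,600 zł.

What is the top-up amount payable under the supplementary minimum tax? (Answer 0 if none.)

Mainline income levy:
  13,000 zł × 14% = 1,820 zł
  8,000 zł × 22% = 1,760 zł
  612,900 zł × 29% = 177,741 zł
  → 181,321 zł

Supplementary minimum tax:
  Adjusted income: 633,900 zł + 124,500 zł + 112,000 zł + 102,600 zł = 973,000 zł
  Exemption: 75,000 zł − 20% × (973,000 zł − 959,000 zł) = 75,000 zł − 2,800 zł = 72,200 zł
  Base: 973,000 zł − 72,200 zł = 900,800 zł
  900,800 zł × 25% = 225,200 zł

Excess of supplementary minimum tax over mainline income levy: 225,200 zł − 181,321 zł = 43,879 zł.

43,879 zł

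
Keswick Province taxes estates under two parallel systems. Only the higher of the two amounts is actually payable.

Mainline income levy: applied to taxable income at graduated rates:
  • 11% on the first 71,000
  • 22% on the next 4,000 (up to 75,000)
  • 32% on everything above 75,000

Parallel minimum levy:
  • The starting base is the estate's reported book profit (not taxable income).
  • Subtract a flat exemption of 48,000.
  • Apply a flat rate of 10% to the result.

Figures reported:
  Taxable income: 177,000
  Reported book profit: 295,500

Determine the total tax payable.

41,330

Parallel minimum levy:
  Base (reported book profit): 295,500
  Less exemption 48,000 → base 247,500
  247,500 × 10% = 24,750

Mainline income levy:
  71,000 × 11% = 7,810
  4,000 × 22% = 880
  102,000 × 32% = 32,640
  → 41,330

41,330 > 24,750, so the mainline income levy governs.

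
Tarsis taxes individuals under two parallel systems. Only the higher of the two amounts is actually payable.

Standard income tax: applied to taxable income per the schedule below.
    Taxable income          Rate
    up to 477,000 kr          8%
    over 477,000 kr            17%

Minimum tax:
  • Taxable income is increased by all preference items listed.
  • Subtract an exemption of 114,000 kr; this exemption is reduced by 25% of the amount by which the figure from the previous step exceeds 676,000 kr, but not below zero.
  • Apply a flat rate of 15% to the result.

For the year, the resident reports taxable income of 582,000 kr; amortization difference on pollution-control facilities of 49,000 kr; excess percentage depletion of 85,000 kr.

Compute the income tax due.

Standard income tax:
  477,000 kr × 8% = 38,160 kr
  105,000 kr × 17% = 17,850 kr
  → 56,010 kr

Minimum tax:
  Adjusted income: 582,000 kr + 49,000 kr + 85,000 kr = 716,000 kr
  Exemption: 114,000 kr − 25% × (716,000 kr − 676,000 kr) = 114,000 kr − 10,000 kr = 104,000 kr
  Base: 716,000 kr − 104,000 kr = 612,000 kr
  612,000 kr × 15% = 91,800 kr

91,800 kr > 56,010 kr, so the minimum tax is the binding amount.

91,800 kr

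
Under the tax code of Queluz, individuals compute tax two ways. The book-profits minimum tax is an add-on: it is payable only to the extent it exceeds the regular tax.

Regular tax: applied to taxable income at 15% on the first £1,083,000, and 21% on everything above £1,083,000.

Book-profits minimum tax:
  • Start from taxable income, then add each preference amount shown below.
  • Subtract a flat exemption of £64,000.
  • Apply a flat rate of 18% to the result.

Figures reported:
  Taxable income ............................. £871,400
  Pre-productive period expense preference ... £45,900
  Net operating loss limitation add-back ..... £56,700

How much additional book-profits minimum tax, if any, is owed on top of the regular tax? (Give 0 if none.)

£33,090

Book-profits minimum tax:
  Adjusted income: £871,400 + £45,900 + £56,700 = £974,000
  Less exemption £64,000 → base £910,000
  £910,000 × 18% = £163,800

Regular tax:
  £871,400 × 15% = £130,710

Excess of book-profits minimum tax over regular tax: £163,800 − £130,710 = £33,090.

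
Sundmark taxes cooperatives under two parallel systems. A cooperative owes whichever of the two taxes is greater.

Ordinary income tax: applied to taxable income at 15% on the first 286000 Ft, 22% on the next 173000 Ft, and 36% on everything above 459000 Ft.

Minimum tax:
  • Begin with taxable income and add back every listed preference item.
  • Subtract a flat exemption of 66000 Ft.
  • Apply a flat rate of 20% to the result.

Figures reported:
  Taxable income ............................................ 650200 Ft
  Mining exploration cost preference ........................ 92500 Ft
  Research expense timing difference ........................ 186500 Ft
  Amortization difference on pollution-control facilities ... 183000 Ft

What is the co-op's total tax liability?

209240 Ft

Minimum tax:
  Adjusted income: 650200 Ft + 92500 Ft + 186500 Ft + 183000 Ft = 1112200 Ft
  Less exemption 66000 Ft → base 1046200 Ft
  1046200 Ft × 20% = 209240 Ft

Ordinary income tax:
  286000 Ft × 15% = 42900 Ft
  173000 Ft × 22% = 38060 Ft
  191200 Ft × 36% = 68832 Ft
  → 149792 Ft

209240 Ft > 149792 Ft, so the minimum tax is the binding amount.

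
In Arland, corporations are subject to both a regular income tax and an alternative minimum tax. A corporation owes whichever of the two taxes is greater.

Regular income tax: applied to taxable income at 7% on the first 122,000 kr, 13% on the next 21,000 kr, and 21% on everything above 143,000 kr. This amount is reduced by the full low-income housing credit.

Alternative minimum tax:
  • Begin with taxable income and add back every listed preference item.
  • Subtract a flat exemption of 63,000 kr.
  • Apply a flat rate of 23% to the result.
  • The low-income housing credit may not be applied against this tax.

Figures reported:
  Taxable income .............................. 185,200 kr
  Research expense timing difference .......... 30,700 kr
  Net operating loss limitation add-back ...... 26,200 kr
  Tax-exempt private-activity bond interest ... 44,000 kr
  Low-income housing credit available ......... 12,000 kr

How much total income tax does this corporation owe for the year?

51,313 kr

Regular income tax:
  122,000 kr × 7% = 8,540 kr
  21,000 kr × 13% = 2,730 kr
  42,200 kr × 21% = 8,862 kr
  → 20,132 kr
  Less low-income housing credit 12,000 kr → 8,132 kr

Alternative minimum tax:
  Adjusted income: 185,200 kr + 30,700 kr + 26,200 kr + 44,000 kr = 286,100 kr
  Less exemption 63,000 kr → base 223,100 kr
  223,100 kr × 23% = 51,313 kr

51,313 kr > 8,132 kr, so the alternative minimum tax is the binding amount.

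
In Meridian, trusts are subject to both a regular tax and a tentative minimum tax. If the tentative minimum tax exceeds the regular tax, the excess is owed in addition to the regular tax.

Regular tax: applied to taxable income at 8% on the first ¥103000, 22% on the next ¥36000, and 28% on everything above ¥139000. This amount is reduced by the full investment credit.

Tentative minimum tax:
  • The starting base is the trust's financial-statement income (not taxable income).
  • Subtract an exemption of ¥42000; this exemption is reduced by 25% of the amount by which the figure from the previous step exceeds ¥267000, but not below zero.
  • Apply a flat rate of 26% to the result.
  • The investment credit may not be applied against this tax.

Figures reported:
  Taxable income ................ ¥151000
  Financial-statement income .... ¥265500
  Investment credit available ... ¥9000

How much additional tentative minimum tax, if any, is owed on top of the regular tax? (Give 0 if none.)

¥47590

Tentative minimum tax:
  Base (financial-statement income): ¥265500
  Exemption: ¥265500 ≤ ¥267000, so full ¥42000 applies
  Base: ¥265500 − ¥42000 = ¥223500
  ¥223500 × 26% = ¥58110

Regular tax:
  ¥103000 × 8% = ¥8240
  ¥36000 × 22% = ¥7920
  ¥12000 × 28% = ¥3360
  → ¥19520
  Less investment credit ¥9000 → ¥10520

Excess of tentative minimum tax over regular tax: ¥58110 − ¥10520 = ¥47590.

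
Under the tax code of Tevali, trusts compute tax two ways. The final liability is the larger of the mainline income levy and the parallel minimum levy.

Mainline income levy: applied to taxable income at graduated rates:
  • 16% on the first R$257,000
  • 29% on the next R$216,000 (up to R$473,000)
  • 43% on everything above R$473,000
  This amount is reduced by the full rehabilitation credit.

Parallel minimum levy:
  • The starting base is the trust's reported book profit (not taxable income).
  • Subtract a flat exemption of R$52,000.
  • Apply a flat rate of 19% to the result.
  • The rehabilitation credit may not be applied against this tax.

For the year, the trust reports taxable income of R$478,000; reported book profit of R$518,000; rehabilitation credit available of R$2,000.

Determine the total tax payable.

R$103,910

Parallel minimum levy:
  Base (reported book profit): R$518,000
  Less exemption R$52,000 → base R$466,000
  R$466,000 × 19% = R$88,540

Mainline income levy:
  R$257,000 × 16% = R$41,120
  R$216,000 × 29% = R$62,640
  R$5,000 × 43% = R$2,150
  → R$105,910
  Less rehabilitation credit R$2,000 → R$103,910

R$103,910 > R$88,540, so the mainline income levy governs.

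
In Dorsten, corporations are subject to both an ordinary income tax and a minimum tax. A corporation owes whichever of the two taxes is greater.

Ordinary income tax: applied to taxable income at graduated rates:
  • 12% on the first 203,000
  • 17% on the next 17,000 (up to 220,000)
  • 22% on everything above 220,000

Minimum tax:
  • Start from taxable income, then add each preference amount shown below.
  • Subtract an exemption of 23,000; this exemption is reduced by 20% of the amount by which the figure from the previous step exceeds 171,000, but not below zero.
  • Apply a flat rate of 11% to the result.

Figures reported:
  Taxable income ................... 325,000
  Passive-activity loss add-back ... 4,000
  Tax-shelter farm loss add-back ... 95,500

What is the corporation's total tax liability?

50,350

Minimum tax:
  Adjusted income: 325,000 + 4,000 + 95,500 = 424,500
  Exemption: 20% × (424,500 − 171,000) = 50,700 ≥ 23,000, so the exemption is fully phased out
  Base: 424,500 − 0 = 424,500
  424,500 × 11% = 46,695

Ordinary income tax:
  203,000 × 12% = 24,360
  17,000 × 17% = 2,890
  105,000 × 22% = 23,100
  → 50,350

50,350 > 46,695, so the ordinary income tax governs.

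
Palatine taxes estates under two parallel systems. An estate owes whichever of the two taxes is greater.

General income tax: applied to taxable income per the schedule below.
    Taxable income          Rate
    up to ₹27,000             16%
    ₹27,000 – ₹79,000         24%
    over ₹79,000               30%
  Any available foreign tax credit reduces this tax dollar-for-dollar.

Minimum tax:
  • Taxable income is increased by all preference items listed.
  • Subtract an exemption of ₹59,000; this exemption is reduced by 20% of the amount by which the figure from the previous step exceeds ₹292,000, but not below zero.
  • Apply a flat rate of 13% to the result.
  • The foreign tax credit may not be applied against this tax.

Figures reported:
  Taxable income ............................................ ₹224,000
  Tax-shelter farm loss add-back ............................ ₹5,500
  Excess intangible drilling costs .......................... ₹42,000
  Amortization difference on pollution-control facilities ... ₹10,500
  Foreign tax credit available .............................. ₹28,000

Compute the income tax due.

₹32,300

General income tax:
  ₹27,000 × 16% = ₹4,320
  ₹52,000 × 24% = ₹12,480
  ₹145,000 × 30% = ₹43,500
  → ₹60,300
  Less foreign tax credit ₹28,000 → ₹32,300

Minimum tax:
  Adjusted income: ₹224,000 + ₹5,500 + ₹42,000 + ₹10,500 = ₹282,000
  Exemption: ₹282,000 ≤ ₹292,000, so full ₹59,000 applies
  Base: ₹282,000 − ₹59,000 = ₹223,000
  ₹223,000 × 13% = ₹28,990

₹32,300 > ₹28,990, so the general income tax governs.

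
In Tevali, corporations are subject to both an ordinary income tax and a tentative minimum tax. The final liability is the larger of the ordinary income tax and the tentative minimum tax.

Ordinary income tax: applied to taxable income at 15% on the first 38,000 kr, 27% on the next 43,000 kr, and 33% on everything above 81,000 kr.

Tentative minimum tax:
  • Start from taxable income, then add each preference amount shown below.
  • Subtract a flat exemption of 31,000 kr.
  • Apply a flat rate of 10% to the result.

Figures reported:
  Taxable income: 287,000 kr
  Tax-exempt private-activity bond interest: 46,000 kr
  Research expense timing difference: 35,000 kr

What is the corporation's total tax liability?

85,290 kr

Ordinary income tax:
  38,000 kr × 15% = 5,700 kr
  43,000 kr × 27% = 11,610 kr
  206,000 kr × 33% = 67,980 kr
  → 85,290 kr

Tentative minimum tax:
  Adjusted income: 287,000 kr + 46,000 kr + 35,000 kr = 368,000 kr
  Less exemption 31,000 kr → base 337,000 kr
  337,000 kr × 10% = 33,700 kr

85,290 kr > 33,700 kr, so the ordinary income tax governs.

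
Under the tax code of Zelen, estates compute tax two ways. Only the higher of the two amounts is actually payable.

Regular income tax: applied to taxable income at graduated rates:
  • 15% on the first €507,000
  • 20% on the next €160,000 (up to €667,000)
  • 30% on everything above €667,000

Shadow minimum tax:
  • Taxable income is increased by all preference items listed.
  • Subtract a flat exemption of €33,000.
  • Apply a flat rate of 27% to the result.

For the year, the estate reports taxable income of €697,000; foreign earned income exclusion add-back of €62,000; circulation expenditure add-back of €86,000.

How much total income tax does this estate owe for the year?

€219,240

Shadow minimum tax:
  Adjusted income: €697,000 + €62,000 + €86,000 = €845,000
  Less exemption €33,000 → base €812,000
  €812,000 × 27% = €219,240

Regular income tax:
  €507,000 × 15% = €76,050
  €160,000 × 20% = €32,000
  €30,000 × 30% = €9,000
  → €117,050

€219,240 > €117,050, so the shadow minimum tax is the binding amount.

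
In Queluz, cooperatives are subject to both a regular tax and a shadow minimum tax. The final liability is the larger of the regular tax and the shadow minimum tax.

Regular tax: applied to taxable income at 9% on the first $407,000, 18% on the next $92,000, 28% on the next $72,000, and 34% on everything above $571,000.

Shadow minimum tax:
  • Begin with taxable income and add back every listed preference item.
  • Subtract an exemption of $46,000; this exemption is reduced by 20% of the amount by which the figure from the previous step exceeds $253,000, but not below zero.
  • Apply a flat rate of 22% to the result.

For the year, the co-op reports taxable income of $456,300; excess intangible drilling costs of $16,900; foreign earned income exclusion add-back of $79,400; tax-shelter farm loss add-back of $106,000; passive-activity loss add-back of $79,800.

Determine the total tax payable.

$162,448

Regular tax:
  $407,000 × 9% = $36,630
  $49,300 × 18% = $8,874
  → $45,504

Shadow minimum tax:
  Adjusted income: $456,300 + $16,900 + $79,400 + $106,000 + $79,800 = $738,400
  Exemption: 20% × ($738,400 − $253,000) = $97,080 ≥ $46,000, so the exemption is fully phased out
  Base: $738,400 − $0 = $738,400
  $738,400 × 22% = $162,448

$162,448 > $45,504, so the shadow minimum tax is the binding amount.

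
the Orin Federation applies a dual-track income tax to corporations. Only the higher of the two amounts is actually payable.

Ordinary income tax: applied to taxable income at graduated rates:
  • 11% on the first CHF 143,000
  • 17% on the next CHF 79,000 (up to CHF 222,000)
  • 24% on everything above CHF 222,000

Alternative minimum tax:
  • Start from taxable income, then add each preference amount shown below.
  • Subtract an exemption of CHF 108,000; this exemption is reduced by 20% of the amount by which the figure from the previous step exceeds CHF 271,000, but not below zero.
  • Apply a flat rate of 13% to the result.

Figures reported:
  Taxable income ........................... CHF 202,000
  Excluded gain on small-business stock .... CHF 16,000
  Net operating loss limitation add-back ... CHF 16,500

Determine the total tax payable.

Alternative minimum tax:
  Adjusted income: CHF 202,000 + CHF 16,000 + CHF 16,500 = CHF 234,500
  Exemption: CHF 234,500 ≤ CHF 271,000, so full CHF 108,000 applies
  Base: CHF 234,500 − CHF 108,000 = CHF 126,500
  CHF 126,500 × 13% = CHF 16,445

Ordinary income tax:
  CHF 143,000 × 11% = CHF 15,730
  CHF 59,000 × 17% = CHF 10,030
  → CHF 25,760

CHF 25,760 > CHF 16,445, so the ordinary income tax governs.

CHF 25,760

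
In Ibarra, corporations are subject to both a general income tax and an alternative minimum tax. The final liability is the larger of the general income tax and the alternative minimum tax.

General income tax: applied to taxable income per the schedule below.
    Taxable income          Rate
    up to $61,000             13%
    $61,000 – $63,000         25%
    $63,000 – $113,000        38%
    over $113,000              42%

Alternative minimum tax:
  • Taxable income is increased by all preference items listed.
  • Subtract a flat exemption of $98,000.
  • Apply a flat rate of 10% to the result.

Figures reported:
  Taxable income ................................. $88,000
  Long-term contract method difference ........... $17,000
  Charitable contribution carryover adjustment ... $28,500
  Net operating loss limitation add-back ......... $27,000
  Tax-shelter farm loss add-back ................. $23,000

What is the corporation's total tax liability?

$17,930

Alternative minimum tax:
  Adjusted income: $88,000 + $17,000 + $28,500 + $27,000 + $23,000 = $183,500
  Less exemption $98,000 → base $85,500
  $85,500 × 10% = $8,550

General income tax:
  $61,000 × 13% = $7,930
  $2,000 × 25% = $500
  $25,000 × 38% = $9,500
  → $17,930

$17,930 > $8,550, so the general income tax governs.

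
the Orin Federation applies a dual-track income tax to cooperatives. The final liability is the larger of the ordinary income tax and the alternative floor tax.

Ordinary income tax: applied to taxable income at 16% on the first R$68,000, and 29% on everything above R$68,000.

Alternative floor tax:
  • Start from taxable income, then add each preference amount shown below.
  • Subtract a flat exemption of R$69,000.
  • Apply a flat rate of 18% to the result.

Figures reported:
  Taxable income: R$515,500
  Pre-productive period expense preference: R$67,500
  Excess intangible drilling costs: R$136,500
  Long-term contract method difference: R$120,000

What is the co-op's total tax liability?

Alternative floor tax:
  Adjusted income: R$515,500 + R$67,500 + R$136,500 + R$120,000 = R$839,500
  Less exemption R$69,000 → base R$770,500
  R$770,500 × 18% = R$138,690

Ordinary income tax:
  R$68,000 × 16% = R$10,880
  R$447,500 × 29% = R$129,775
  → R$140,655

R$140,655 > R$138,690, so the ordinary income tax governs.

R$140,655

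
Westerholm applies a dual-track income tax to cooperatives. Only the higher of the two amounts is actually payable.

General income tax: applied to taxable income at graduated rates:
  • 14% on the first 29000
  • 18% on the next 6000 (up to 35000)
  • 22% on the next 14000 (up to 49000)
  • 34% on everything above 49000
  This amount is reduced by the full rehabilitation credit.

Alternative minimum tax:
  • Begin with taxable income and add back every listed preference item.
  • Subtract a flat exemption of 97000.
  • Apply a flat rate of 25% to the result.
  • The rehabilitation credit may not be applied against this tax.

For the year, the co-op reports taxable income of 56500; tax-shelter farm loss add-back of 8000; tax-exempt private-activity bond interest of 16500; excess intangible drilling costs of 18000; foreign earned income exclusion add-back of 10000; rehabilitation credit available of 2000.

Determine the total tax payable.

8770

General income tax:
  29000 × 14% = 4060
  6000 × 18% = 1080
  14000 × 22% = 3080
  7500 × 34% = 2550
  → 10770
  Less rehabilitation credit 2000 → 8770

Alternative minimum tax:
  Adjusted income: 56500 + 8000 + 16500 + 18000 + 10000 = 109000
  Less exemption 97000 → base 12000
  12000 × 25% = 3000

8770 > 3000, so the general income tax governs.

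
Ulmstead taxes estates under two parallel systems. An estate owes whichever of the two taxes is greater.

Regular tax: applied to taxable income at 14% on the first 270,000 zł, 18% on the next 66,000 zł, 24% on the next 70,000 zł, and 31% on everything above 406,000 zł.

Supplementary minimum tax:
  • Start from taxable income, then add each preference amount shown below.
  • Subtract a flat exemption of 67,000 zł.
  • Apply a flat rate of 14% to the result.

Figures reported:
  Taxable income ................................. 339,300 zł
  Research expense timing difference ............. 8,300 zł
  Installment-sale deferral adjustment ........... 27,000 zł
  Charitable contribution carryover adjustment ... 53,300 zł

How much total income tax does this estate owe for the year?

Supplementary minimum tax:
  Adjusted income: 339,300 zł + 8,300 zł + 27,000 zł + 53,300 zł = 427,900 zł
  Less exemption 67,000 zł → base 360,900 zł
  360,900 zł × 14% = 50,526 zł

Regular tax:
  270,000 zł × 14% = 37,800 zł
  66,000 zł × 18% = 11,880 zł
  3,300 zł × 24% = 792 zł
  → 50,472 zł

50,526 zł > 50,472 zł, so the supplementary minimum tax is the binding amount.

50,526 zł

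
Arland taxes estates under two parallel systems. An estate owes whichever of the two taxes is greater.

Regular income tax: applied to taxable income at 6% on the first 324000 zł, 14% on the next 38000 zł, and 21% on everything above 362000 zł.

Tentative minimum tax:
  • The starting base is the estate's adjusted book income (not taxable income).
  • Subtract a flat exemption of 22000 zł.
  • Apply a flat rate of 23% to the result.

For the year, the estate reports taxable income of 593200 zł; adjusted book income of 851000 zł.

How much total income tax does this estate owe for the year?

Regular income tax:
  324000 zł × 6% = 19440 zł
  38000 zł × 14% = 5320 zł
  231200 zł × 21% = 48552 zł
  → 73312 zł

Tentative minimum tax:
  Base (adjusted book income): 851000 zł
  Less exemption 22000 zł → base 829000 zł
  829000 zł × 23% = 190670 zł

190670 zł > 73312 zł, so the tentative minimum tax is the binding amount.

190670 zł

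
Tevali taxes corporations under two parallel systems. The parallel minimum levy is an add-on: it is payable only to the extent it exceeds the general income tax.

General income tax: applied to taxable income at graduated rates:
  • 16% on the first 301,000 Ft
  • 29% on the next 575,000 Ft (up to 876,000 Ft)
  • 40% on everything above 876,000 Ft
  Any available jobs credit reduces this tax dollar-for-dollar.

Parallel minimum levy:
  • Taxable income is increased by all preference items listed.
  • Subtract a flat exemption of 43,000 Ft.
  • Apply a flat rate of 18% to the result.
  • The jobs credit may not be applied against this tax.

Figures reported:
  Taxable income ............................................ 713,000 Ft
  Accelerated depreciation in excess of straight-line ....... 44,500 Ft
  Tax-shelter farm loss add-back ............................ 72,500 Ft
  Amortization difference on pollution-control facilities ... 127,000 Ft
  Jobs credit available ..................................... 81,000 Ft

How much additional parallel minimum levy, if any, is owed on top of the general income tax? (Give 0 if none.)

General income tax:
  301,000 Ft × 16% = 48,160 Ft
  412,000 Ft × 29% = 119,480 Ft
  → 167,640 Ft
  Less jobs credit 81,000 Ft → 86,640 Ft

Parallel minimum levy:
  Adjusted income: 713,000 Ft + 44,500 Ft + 72,500 Ft + 127,000 Ft = 957,000 Ft
  Less exemption 43,000 Ft → base 914,000 Ft
  914,000 Ft × 18% = 164,520 Ft

Excess of parallel minimum levy over general income tax: 164,520 Ft − 86,640 Ft = 77,880 Ft.

77,880 Ft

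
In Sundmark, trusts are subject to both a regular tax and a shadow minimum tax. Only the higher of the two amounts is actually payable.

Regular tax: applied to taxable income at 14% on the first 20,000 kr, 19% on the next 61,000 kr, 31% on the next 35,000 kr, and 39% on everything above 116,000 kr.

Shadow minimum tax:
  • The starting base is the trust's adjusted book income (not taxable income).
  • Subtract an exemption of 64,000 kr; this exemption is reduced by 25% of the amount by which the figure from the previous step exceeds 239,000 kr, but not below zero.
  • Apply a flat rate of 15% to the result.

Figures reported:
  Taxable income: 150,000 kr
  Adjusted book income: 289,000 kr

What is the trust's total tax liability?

Regular tax:
  20,000 kr × 14% = 2,800 kr
  61,000 kr × 19% = 11,590 kr
  35,000 kr × 31% = 10,850 kr
  34,000 kr × 39% = 13,260 kr
  → 38,500 kr

Shadow minimum tax:
  Base (adjusted book income): 289,000 kr
  Exemption: 64,000 kr − 25% × (289,000 kr − 239,000 kr) = 64,000 kr − 12,500 kr = 51,500 kr
  Base: 289,000 kr − 51,500 kr = 237,500 kr
  237,500 kr × 15% = 35,625 kr

38,500 kr > 35,625 kr, so the regular tax governs.

38,500 kr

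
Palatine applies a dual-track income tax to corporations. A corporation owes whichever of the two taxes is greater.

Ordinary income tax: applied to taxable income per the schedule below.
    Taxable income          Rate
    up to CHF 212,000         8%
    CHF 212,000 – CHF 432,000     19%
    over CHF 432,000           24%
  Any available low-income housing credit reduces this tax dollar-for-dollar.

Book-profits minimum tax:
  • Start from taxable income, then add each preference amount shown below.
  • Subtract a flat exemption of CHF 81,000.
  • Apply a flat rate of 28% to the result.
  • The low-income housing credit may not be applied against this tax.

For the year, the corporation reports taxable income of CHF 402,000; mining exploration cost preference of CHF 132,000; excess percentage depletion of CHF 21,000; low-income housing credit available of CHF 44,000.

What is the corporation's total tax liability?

CHF 132,720

Book-profits minimum tax:
  Adjusted income: CHF 402,000 + CHF 132,000 + CHF 21,000 = CHF 555,000
  Less exemption CHF 81,000 → base CHF 474,000
  CHF 474,000 × 28% = CHF 132,720

Ordinary income tax:
  CHF 212,000 × 8% = CHF 16,960
  CHF 190,000 × 19% = CHF 36,100
  → CHF 53,060
  Less low-income housing credit CHF 44,000 → CHF 9,060

CHF 132,720 > CHF 9,060, so the book-profits minimum tax is the binding amount.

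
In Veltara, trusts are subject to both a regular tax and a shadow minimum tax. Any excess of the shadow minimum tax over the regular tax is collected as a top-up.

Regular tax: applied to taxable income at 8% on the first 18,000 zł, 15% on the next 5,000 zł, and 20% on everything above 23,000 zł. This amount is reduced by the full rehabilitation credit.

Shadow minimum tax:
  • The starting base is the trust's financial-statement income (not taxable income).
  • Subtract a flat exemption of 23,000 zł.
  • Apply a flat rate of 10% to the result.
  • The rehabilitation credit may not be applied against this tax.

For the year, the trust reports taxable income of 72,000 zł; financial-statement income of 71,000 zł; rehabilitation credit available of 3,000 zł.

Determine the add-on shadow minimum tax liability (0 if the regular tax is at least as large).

Regular tax:
  18,000 zł × 8% = 1,440 zł
  5,000 zł × 15% = 750 zł
  49,000 zł × 20% = 9,800 zł
  → 11,990 zł
  Less rehabilitation credit 3,000 zł → 8,990 zł

Shadow minimum tax:
  Base (financial-statement income): 71,000 zł
  Less exemption 23,000 zł → base 48,000 zł
  48,000 zł × 10% = 4,800 zł

4,800 zł ≤ 8,990 zł, so no add-on is due.

0 zł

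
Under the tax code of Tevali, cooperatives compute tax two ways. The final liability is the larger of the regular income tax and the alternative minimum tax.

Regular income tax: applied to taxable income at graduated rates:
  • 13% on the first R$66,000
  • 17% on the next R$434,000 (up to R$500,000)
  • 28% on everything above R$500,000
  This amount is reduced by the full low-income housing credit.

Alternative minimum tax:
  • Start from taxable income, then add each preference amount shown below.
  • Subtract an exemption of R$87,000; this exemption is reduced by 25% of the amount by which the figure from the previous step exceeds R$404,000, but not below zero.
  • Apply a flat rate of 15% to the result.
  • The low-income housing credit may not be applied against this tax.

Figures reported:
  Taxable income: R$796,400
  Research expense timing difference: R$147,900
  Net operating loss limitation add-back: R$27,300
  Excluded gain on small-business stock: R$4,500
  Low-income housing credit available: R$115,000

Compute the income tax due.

Alternative minimum tax:
  Adjusted income: R$796,400 + R$147,900 + R$27,300 + R$4,500 = R$976,100
  Exemption: 25% × (R$976,100 − R$404,000) = R$143,025 ≥ R$87,000, so the exemption is fully phased out
  Base: R$976,100 − R$0 = R$976,100
  R$976,100 × 15% = R$146,415

Regular income tax:
  R$66,000 × 13% = R$8,580
  R$434,000 × 17% = R$73,780
  R$296,400 × 28% = R$82,992
  → R$165,352
  Less low-income housing credit R$115,000 → R$50,352

R$146,415 > R$50,352, so the alternative minimum tax is the binding amount.

R$146,415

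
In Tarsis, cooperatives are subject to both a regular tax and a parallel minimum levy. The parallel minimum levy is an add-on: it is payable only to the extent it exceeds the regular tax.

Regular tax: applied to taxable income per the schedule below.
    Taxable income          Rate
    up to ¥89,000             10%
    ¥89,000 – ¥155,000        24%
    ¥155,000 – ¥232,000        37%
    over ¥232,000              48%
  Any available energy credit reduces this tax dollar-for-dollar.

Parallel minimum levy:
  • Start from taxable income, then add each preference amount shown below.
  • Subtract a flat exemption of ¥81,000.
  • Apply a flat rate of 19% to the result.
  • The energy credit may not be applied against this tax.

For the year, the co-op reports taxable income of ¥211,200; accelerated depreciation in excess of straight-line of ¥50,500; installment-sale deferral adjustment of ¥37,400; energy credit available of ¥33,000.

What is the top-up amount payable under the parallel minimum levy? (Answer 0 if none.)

¥28,905

Regular tax:
  ¥89,000 × 10% = ¥8,900
  ¥66,000 × 24% = ¥15,840
  ¥56,200 × 37% = ¥20,794
  → ¥45,534
  Less energy credit ¥33,000 → ¥12,534

Parallel minimum levy:
  Adjusted income: ¥211,200 + ¥50,500 + ¥37,400 = ¥299,100
  Less exemption ¥81,000 → base ¥218,100
  ¥218,100 × 19% = ¥41,439

Excess of parallel minimum levy over regular tax: ¥41,439 − ¥12,534 = ¥28,905.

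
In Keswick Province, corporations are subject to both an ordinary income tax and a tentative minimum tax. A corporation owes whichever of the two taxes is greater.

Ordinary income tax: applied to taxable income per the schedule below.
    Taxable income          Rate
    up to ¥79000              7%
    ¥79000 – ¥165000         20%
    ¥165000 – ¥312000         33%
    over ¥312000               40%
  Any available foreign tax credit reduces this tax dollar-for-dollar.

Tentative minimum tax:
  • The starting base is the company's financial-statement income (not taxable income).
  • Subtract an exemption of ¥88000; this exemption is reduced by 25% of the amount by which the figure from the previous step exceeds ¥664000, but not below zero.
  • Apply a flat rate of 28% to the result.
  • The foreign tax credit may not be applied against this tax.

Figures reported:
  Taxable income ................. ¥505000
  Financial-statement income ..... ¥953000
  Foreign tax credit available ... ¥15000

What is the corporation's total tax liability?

¥262430

Tentative minimum tax:
  Base (financial-statement income): ¥953000
  Exemption: ¥88000 − 25% × (¥953000 − ¥664000) = ¥88000 − ¥72250 = ¥15750
  Base: ¥953000 − ¥15750 = ¥937250
  ¥937250 × 28% = ¥262430

Ordinary income tax:
  ¥79000 × 7% = ¥5530
  ¥86000 × 20% = ¥17200
  ¥147000 × 33% = ¥48510
  ¥193000 × 40% = ¥77200
  → ¥148440
  Less foreign tax credit ¥15000 → ¥133440

¥262430 > ¥133440, so the tentative minimum tax is the binding amount.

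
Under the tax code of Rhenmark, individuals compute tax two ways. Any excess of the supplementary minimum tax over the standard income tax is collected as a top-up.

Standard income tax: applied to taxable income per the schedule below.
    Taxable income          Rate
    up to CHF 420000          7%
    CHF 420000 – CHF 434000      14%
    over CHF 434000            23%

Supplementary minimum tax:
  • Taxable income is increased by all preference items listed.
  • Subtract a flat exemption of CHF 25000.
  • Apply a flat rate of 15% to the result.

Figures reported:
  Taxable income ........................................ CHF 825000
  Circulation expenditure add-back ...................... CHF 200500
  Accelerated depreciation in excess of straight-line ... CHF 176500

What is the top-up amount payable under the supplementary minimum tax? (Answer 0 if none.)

Supplementary minimum tax:
  Adjusted income: CHF 825000 + CHF 200500 + CHF 176500 = CHF 1202000
  Less exemption CHF 25000 → base CHF 1177000
  CHF 1177000 × 15% = CHF 176550

Standard income tax:
  CHF 420000 × 7% = CHF 29400
  CHF 14000 × 14% = CHF 1960
  CHF 391000 × 23% = CHF 89930
  → CHF 121290

Excess of supplementary minimum tax over standard income tax: CHF 176550 − CHF 121290 = CHF 55260.

CHF 55260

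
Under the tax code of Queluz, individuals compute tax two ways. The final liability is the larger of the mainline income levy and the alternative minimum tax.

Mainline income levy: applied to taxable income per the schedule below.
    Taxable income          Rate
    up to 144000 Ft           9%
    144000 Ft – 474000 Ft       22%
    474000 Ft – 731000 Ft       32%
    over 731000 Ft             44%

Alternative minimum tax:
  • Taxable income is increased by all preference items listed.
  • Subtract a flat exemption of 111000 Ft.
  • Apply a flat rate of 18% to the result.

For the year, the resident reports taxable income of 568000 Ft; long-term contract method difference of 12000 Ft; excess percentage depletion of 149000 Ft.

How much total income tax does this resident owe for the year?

Alternative minimum tax:
  Adjusted income: 568000 Ft + 12000 Ft + 149000 Ft = 729000 Ft
  Less exemption 111000 Ft → base 618000 Ft
  618000 Ft × 18% = 111240 Ft

Mainline income levy:
  144000 Ft × 9% = 12960 Ft
  330000 Ft × 22% = 72600 Ft
  94000 Ft × 32% = 30080 Ft
  → 115640 Ft

115640 Ft > 111240 Ft, so the mainline income levy governs.

115640 Ft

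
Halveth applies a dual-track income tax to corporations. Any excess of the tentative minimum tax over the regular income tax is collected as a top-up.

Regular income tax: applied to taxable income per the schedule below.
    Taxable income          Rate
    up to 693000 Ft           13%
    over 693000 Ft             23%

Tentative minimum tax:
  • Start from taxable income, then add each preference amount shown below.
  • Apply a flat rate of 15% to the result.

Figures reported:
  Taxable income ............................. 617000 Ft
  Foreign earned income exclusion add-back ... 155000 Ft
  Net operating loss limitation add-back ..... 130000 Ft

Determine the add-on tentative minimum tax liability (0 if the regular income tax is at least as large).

Tentative minimum tax:
  Adjusted income: 617000 Ft + 155000 Ft + 130000 Ft = 902000 Ft
  902000 Ft × 15% = 135300 Ft

Regular income tax:
  617000 Ft × 13% = 80210 Ft

Excess of tentative minimum tax over regular income tax: 135300 Ft − 80210 Ft = 55090 Ft.

55090 Ft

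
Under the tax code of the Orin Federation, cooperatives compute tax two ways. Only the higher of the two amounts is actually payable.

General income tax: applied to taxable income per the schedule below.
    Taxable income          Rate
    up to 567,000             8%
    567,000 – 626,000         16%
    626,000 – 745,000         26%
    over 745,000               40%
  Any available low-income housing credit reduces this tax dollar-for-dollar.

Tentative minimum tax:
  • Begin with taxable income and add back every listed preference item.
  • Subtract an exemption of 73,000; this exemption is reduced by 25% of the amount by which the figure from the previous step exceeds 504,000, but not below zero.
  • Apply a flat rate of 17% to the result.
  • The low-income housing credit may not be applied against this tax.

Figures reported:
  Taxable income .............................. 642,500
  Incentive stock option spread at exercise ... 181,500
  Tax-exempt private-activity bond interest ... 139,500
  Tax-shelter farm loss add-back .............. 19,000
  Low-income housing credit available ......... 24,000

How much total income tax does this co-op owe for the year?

167,025

General income tax:
  567,000 × 8% = 45,360
  59,000 × 16% = 9,440
  16,500 × 26% = 4,290
  → 59,090
  Less low-income housing credit 24,000 → 35,090

Tentative minimum tax:
  Adjusted income: 642,500 + 181,500 + 139,500 + 19,000 = 982,500
  Exemption: 25% × (982,500 − 504,000) = 119,625 ≥ 73,000, so the exemption is fully phased out
  Base: 982,500 − 0 = 982,500
  982,500 × 17% = 167,025

167,025 > 35,090, so the tentative minimum tax is the binding amount.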